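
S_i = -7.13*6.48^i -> [-7.13, -46.2, -299.39, -1940.06, -12571.57]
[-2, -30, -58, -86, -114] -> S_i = -2 + -28*i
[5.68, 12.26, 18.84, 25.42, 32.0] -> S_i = 5.68 + 6.58*i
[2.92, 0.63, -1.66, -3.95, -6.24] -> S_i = 2.92 + -2.29*i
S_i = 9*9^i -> [9, 81, 729, 6561, 59049]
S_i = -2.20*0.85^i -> [-2.2, -1.87, -1.59, -1.35, -1.15]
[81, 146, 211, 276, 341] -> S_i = 81 + 65*i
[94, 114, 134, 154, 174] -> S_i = 94 + 20*i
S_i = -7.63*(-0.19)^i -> [-7.63, 1.45, -0.28, 0.05, -0.01]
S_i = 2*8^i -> [2, 16, 128, 1024, 8192]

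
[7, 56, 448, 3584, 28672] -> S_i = 7*8^i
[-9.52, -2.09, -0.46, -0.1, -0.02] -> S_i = -9.52*0.22^i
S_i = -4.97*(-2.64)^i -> [-4.97, 13.12, -34.64, 91.45, -241.42]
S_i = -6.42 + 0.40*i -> [-6.42, -6.02, -5.62, -5.22, -4.82]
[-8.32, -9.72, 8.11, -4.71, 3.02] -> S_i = Random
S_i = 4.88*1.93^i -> [4.88, 9.42, 18.18, 35.08, 67.71]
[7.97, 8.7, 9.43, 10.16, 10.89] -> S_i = 7.97 + 0.73*i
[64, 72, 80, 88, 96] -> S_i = 64 + 8*i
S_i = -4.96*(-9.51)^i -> [-4.96, 47.17, -448.58, 4266.02, -40569.88]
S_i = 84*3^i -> [84, 252, 756, 2268, 6804]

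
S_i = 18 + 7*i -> [18, 25, 32, 39, 46]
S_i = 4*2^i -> [4, 8, 16, 32, 64]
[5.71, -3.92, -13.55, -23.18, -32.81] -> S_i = 5.71 + -9.63*i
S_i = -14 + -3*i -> [-14, -17, -20, -23, -26]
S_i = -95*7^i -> [-95, -665, -4655, -32585, -228095]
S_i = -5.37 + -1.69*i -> [-5.37, -7.06, -8.75, -10.44, -12.13]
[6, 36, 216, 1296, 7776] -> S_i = 6*6^i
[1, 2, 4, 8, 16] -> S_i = 1*2^i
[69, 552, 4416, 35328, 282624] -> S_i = 69*8^i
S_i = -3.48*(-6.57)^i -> [-3.48, 22.86, -150.21, 986.91, -6483.97]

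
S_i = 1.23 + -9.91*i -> [1.23, -8.68, -18.59, -28.5, -38.41]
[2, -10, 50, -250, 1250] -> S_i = 2*-5^i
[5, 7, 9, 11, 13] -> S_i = 5 + 2*i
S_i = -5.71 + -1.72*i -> [-5.71, -7.43, -9.15, -10.87, -12.59]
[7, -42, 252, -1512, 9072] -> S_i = 7*-6^i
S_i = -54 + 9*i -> [-54, -45, -36, -27, -18]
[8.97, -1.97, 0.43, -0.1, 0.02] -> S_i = 8.97*(-0.22)^i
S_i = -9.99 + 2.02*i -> [-9.99, -7.97, -5.95, -3.93, -1.91]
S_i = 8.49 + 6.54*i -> [8.49, 15.03, 21.57, 28.11, 34.65]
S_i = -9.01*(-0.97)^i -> [-9.01, 8.74, -8.48, 8.22, -7.98]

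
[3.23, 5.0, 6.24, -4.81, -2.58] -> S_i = Random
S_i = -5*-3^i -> [-5, 15, -45, 135, -405]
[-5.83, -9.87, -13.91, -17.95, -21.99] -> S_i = -5.83 + -4.04*i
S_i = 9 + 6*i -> [9, 15, 21, 27, 33]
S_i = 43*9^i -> [43, 387, 3483, 31347, 282123]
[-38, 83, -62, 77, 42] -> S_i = Random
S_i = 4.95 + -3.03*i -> [4.95, 1.92, -1.11, -4.14, -7.17]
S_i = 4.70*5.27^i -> [4.7, 24.77, 130.53, 687.91, 3625.27]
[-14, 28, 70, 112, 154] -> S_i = -14 + 42*i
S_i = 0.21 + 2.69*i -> [0.21, 2.9, 5.59, 8.28, 10.97]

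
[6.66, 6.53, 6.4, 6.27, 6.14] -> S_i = 6.66 + -0.13*i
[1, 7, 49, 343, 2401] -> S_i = 1*7^i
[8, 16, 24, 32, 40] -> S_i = 8 + 8*i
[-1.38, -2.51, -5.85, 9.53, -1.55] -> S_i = Random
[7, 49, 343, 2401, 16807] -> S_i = 7*7^i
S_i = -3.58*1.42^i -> [-3.58, -5.08, -7.22, -10.25, -14.56]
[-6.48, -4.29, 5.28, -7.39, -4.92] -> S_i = Random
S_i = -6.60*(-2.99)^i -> [-6.6, 19.73, -59.0, 176.42, -527.51]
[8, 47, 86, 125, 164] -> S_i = 8 + 39*i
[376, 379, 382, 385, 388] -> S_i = 376 + 3*i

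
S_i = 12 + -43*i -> [12, -31, -74, -117, -160]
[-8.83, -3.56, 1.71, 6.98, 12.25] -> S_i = -8.83 + 5.27*i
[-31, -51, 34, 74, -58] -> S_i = Random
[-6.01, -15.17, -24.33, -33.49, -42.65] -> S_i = -6.01 + -9.16*i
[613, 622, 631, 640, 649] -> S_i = 613 + 9*i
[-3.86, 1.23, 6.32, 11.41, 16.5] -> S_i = -3.86 + 5.09*i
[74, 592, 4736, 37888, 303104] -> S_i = 74*8^i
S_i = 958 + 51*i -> [958, 1009, 1060, 1111, 1162]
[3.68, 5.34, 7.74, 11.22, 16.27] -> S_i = 3.68*1.45^i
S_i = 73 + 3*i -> [73, 76, 79, 82, 85]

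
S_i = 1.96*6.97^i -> [1.96, 13.66, 95.22, 663.67, 4625.8]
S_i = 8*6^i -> [8, 48, 288, 1728, 10368]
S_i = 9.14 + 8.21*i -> [9.14, 17.35, 25.56, 33.77, 41.98]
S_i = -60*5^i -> [-60, -300, -1500, -7500, -37500]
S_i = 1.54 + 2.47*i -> [1.54, 4.01, 6.48, 8.95, 11.42]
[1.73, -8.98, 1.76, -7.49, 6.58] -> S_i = Random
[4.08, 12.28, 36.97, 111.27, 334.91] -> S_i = 4.08*3.01^i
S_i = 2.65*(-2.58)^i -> [2.65, -6.84, 17.64, -45.51, 117.42]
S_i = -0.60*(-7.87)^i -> [-0.6, 4.72, -37.16, 292.47, -2301.71]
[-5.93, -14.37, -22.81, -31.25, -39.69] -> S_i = -5.93 + -8.44*i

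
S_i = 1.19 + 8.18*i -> [1.19, 9.37, 17.55, 25.73, 33.91]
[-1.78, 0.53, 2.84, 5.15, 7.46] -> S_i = -1.78 + 2.31*i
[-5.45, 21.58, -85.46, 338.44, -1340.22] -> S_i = -5.45*(-3.96)^i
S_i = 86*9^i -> [86, 774, 6966, 62694, 564246]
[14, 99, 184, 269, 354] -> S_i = 14 + 85*i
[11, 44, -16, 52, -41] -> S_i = Random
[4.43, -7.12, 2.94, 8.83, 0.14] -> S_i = Random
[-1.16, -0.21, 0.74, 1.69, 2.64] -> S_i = -1.16 + 0.95*i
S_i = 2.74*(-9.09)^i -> [2.74, -24.91, 226.4, -2057.99, 18707.08]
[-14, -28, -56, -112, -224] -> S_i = -14*2^i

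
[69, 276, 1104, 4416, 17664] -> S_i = 69*4^i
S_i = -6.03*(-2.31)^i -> [-6.03, 13.93, -32.18, 74.33, -171.7]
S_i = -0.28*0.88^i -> [-0.28, -0.25, -0.22, -0.19, -0.17]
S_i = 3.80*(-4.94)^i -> [3.8, -18.77, 92.73, -458.1, 2263.04]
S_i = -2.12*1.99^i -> [-2.12, -4.22, -8.4, -16.71, -33.25]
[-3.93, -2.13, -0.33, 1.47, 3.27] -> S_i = -3.93 + 1.80*i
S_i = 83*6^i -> [83, 498, 2988, 17928, 107568]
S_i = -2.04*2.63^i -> [-2.04, -5.37, -14.11, -37.11, -97.6]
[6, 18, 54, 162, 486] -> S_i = 6*3^i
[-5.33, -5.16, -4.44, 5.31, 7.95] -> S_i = Random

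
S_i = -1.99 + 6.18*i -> [-1.99, 4.19, 10.37, 16.55, 22.73]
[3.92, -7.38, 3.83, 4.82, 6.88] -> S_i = Random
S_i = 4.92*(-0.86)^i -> [4.92, -4.23, 3.64, -3.13, 2.69]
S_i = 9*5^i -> [9, 45, 225, 1125, 5625]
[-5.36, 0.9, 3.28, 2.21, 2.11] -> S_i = Random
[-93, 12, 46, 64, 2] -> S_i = Random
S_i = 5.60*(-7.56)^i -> [5.6, -42.34, 320.06, -2419.65, 18292.59]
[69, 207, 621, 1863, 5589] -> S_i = 69*3^i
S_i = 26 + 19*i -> [26, 45, 64, 83, 102]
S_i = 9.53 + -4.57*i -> [9.53, 4.96, 0.39, -4.18, -8.75]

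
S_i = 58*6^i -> [58, 348, 2088, 12528, 75168]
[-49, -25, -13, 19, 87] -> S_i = Random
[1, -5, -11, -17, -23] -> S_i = 1 + -6*i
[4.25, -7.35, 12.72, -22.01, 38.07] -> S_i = 4.25*(-1.73)^i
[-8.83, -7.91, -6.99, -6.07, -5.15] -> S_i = -8.83 + 0.92*i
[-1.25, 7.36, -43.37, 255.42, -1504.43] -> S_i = -1.25*(-5.89)^i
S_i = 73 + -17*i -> [73, 56, 39, 22, 5]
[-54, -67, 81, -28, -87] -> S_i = Random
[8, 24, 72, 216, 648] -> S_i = 8*3^i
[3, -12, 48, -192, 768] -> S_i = 3*-4^i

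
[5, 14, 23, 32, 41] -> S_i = 5 + 9*i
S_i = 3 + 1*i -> [3, 4, 5, 6, 7]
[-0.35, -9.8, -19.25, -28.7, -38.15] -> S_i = -0.35 + -9.45*i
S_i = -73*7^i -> [-73, -511, -3577, -25039, -175273]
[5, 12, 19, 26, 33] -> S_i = 5 + 7*i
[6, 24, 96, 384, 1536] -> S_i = 6*4^i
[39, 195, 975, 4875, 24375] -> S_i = 39*5^i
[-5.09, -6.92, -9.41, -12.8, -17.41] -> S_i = -5.09*1.36^i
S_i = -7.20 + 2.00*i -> [-7.2, -5.2, -3.2, -1.2, 0.8]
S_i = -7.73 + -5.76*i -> [-7.73, -13.49, -19.25, -25.01, -30.77]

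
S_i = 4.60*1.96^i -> [4.6, 9.02, 17.67, 34.64, 67.89]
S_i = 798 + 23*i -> [798, 821, 844, 867, 890]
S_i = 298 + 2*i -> [298, 300, 302, 304, 306]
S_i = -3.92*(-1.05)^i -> [-3.92, 4.12, -4.32, 4.54, -4.76]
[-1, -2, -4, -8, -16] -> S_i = -1*2^i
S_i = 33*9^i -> [33, 297, 2673, 24057, 216513]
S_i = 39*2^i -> [39, 78, 156, 312, 624]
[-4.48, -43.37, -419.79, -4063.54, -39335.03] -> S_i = -4.48*9.68^i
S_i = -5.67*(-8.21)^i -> [-5.67, 46.55, -382.18, 3137.71, -25760.58]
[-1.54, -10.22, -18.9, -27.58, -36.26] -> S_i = -1.54 + -8.68*i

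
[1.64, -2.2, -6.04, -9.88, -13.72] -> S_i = 1.64 + -3.84*i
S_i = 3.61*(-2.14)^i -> [3.61, -7.73, 16.53, -35.38, 75.71]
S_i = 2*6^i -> [2, 12, 72, 432, 2592]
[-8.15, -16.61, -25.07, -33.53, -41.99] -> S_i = -8.15 + -8.46*i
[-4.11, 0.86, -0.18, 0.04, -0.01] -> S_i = -4.11*(-0.21)^i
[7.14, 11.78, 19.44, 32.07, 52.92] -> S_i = 7.14*1.65^i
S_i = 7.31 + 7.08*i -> [7.31, 14.39, 21.47, 28.55, 35.63]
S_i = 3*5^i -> [3, 15, 75, 375, 1875]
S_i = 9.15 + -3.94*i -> [9.15, 5.21, 1.27, -2.67, -6.61]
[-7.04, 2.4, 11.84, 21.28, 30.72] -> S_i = -7.04 + 9.44*i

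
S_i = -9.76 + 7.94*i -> [-9.76, -1.82, 6.12, 14.06, 22.0]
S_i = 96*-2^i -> [96, -192, 384, -768, 1536]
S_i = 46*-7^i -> [46, -322, 2254, -15778, 110446]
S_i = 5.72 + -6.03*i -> [5.72, -0.31, -6.34, -12.37, -18.4]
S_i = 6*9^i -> [6, 54, 486, 4374, 39366]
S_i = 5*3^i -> [5, 15, 45, 135, 405]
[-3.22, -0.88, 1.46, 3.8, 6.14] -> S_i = -3.22 + 2.34*i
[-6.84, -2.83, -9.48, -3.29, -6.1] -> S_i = Random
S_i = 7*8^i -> [7, 56, 448, 3584, 28672]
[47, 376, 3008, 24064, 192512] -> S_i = 47*8^i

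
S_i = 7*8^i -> [7, 56, 448, 3584, 28672]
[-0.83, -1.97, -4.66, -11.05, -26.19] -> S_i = -0.83*2.37^i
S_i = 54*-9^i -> [54, -486, 4374, -39366, 354294]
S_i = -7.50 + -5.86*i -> [-7.5, -13.36, -19.22, -25.08, -30.94]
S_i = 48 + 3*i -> [48, 51, 54, 57, 60]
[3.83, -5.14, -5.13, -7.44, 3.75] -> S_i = Random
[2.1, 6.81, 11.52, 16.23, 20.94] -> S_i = 2.10 + 4.71*i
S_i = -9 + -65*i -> [-9, -74, -139, -204, -269]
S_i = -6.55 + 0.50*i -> [-6.55, -6.05, -5.55, -5.05, -4.55]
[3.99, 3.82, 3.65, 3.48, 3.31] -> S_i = 3.99 + -0.17*i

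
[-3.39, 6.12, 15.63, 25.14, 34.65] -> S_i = -3.39 + 9.51*i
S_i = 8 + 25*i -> [8, 33, 58, 83, 108]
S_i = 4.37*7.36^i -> [4.37, 32.16, 236.72, 1742.27, 12823.09]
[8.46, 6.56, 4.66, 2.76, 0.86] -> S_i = 8.46 + -1.90*i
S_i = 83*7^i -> [83, 581, 4067, 28469, 199283]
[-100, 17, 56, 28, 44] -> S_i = Random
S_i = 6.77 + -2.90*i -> [6.77, 3.87, 0.97, -1.93, -4.83]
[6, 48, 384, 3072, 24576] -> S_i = 6*8^i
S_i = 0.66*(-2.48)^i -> [0.66, -1.64, 4.06, -10.07, 24.97]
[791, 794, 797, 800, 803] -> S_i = 791 + 3*i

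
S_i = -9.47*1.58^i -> [-9.47, -14.96, -23.64, -37.35, -59.02]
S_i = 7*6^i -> [7, 42, 252, 1512, 9072]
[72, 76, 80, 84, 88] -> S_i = 72 + 4*i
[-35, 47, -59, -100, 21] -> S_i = Random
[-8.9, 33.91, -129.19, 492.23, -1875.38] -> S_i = -8.90*(-3.81)^i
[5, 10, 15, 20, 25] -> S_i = 5 + 5*i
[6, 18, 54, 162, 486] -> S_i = 6*3^i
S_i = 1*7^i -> [1, 7, 49, 343, 2401]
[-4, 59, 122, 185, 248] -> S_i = -4 + 63*i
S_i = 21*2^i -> [21, 42, 84, 168, 336]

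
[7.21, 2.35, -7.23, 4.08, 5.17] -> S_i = Random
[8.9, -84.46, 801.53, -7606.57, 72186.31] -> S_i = 8.90*(-9.49)^i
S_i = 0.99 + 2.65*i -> [0.99, 3.64, 6.29, 8.94, 11.59]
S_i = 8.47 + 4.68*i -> [8.47, 13.15, 17.83, 22.51, 27.19]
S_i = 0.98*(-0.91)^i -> [0.98, -0.89, 0.81, -0.74, 0.67]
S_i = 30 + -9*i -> [30, 21, 12, 3, -6]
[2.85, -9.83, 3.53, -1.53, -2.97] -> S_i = Random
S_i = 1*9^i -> [1, 9, 81, 729, 6561]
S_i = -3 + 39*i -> [-3, 36, 75, 114, 153]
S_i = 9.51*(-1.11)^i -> [9.51, -10.56, 11.72, -13.01, 14.44]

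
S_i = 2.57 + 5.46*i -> [2.57, 8.03, 13.49, 18.95, 24.41]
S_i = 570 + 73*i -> [570, 643, 716, 789, 862]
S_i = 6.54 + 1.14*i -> [6.54, 7.68, 8.82, 9.96, 11.1]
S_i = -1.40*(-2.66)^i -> [-1.4, 3.72, -9.91, 26.35, -70.09]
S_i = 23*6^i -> [23, 138, 828, 4968, 29808]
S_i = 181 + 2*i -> [181, 183, 185, 187, 189]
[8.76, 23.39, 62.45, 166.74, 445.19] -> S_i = 8.76*2.67^i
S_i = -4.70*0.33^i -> [-4.7, -1.55, -0.51, -0.17, -0.06]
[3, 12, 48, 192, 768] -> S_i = 3*4^i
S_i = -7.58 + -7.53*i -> [-7.58, -15.11, -22.64, -30.17, -37.7]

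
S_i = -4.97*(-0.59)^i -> [-4.97, 2.93, -1.73, 1.02, -0.6]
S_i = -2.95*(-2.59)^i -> [-2.95, 7.64, -19.79, 51.25, -132.75]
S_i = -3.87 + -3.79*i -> [-3.87, -7.66, -11.45, -15.24, -19.03]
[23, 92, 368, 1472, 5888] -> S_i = 23*4^i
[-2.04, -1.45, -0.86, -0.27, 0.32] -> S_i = -2.04 + 0.59*i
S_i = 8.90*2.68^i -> [8.9, 23.85, 63.92, 171.31, 459.12]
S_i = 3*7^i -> [3, 21, 147, 1029, 7203]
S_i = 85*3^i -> [85, 255, 765, 2295, 6885]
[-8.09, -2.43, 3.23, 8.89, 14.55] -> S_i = -8.09 + 5.66*i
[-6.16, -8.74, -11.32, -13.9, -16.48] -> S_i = -6.16 + -2.58*i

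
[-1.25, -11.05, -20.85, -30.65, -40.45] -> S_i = -1.25 + -9.80*i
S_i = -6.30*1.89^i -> [-6.3, -11.91, -22.5, -42.53, -80.39]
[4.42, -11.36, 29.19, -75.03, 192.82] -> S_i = 4.42*(-2.57)^i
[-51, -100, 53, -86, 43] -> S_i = Random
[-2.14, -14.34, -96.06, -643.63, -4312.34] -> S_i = -2.14*6.70^i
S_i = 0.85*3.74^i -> [0.85, 3.18, 11.89, 44.47, 166.31]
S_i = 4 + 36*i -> [4, 40, 76, 112, 148]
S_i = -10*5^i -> [-10, -50, -250, -1250, -6250]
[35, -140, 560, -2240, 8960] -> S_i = 35*-4^i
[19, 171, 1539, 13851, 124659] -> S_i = 19*9^i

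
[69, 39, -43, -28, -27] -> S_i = Random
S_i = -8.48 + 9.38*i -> [-8.48, 0.9, 10.28, 19.66, 29.04]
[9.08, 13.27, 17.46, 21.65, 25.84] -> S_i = 9.08 + 4.19*i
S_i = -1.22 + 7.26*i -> [-1.22, 6.04, 13.3, 20.56, 27.82]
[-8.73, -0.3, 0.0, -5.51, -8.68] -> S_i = Random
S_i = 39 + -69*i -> [39, -30, -99, -168, -237]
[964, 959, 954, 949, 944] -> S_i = 964 + -5*i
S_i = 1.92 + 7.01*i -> [1.92, 8.93, 15.94, 22.95, 29.96]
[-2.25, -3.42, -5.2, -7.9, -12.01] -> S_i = -2.25*1.52^i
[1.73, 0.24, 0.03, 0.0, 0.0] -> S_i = 1.73*0.14^i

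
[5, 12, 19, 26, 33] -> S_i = 5 + 7*i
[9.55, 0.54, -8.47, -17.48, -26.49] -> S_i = 9.55 + -9.01*i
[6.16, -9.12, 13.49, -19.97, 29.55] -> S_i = 6.16*(-1.48)^i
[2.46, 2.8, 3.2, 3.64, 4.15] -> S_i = 2.46*1.14^i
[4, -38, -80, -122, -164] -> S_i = 4 + -42*i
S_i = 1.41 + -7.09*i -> [1.41, -5.68, -12.77, -19.86, -26.95]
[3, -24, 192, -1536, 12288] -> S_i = 3*-8^i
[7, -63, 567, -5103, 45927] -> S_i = 7*-9^i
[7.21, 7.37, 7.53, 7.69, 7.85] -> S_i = 7.21 + 0.16*i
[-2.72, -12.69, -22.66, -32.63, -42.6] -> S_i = -2.72 + -9.97*i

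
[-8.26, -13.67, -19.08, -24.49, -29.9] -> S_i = -8.26 + -5.41*i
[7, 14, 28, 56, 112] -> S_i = 7*2^i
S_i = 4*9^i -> [4, 36, 324, 2916, 26244]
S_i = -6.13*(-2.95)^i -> [-6.13, 18.08, -53.35, 157.37, -464.25]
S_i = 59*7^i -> [59, 413, 2891, 20237, 141659]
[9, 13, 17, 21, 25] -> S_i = 9 + 4*i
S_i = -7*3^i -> [-7, -21, -63, -189, -567]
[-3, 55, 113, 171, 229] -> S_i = -3 + 58*i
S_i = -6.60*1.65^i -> [-6.6, -10.89, -17.97, -29.65, -48.92]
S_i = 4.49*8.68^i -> [4.49, 38.97, 338.29, 2936.33, 25487.38]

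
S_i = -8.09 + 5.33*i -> [-8.09, -2.76, 2.57, 7.9, 13.23]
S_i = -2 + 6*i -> [-2, 4, 10, 16, 22]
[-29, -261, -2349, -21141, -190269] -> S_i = -29*9^i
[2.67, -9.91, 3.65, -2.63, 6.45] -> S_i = Random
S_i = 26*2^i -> [26, 52, 104, 208, 416]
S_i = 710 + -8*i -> [710, 702, 694, 686, 678]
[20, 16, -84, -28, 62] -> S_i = Random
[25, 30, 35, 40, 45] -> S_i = 25 + 5*i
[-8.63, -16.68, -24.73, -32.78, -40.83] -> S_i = -8.63 + -8.05*i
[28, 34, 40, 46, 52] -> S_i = 28 + 6*i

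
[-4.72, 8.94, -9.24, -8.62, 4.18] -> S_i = Random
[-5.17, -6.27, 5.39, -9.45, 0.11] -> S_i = Random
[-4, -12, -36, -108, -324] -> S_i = -4*3^i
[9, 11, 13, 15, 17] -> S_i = 9 + 2*i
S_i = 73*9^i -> [73, 657, 5913, 53217, 478953]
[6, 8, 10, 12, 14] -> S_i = 6 + 2*i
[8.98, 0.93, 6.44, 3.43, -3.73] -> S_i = Random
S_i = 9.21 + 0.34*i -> [9.21, 9.55, 9.89, 10.23, 10.57]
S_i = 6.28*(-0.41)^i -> [6.28, -2.57, 1.06, -0.43, 0.18]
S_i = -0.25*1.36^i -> [-0.25, -0.34, -0.46, -0.63, -0.86]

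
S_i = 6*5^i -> [6, 30, 150, 750, 3750]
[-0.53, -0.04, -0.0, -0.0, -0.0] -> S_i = -0.53*0.07^i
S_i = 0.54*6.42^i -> [0.54, 3.47, 22.26, 142.89, 917.35]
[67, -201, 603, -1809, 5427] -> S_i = 67*-3^i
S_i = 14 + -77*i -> [14, -63, -140, -217, -294]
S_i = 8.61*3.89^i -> [8.61, 33.49, 130.29, 506.82, 1971.52]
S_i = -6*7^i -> [-6, -42, -294, -2058, -14406]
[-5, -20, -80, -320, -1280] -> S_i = -5*4^i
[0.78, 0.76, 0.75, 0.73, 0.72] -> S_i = 0.78*0.98^i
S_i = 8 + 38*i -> [8, 46, 84, 122, 160]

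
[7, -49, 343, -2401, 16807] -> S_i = 7*-7^i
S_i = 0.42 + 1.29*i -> [0.42, 1.71, 3.0, 4.29, 5.58]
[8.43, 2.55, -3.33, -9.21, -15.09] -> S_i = 8.43 + -5.88*i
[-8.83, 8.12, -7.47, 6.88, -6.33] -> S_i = -8.83*(-0.92)^i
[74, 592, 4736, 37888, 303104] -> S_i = 74*8^i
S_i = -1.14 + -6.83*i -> [-1.14, -7.97, -14.8, -21.63, -28.46]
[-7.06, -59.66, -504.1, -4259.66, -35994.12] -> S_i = -7.06*8.45^i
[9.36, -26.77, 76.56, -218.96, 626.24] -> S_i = 9.36*(-2.86)^i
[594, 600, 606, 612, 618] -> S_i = 594 + 6*i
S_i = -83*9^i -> [-83, -747, -6723, -60507, -544563]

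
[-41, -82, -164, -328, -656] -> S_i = -41*2^i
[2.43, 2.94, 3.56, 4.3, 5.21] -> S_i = 2.43*1.21^i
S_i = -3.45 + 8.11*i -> [-3.45, 4.66, 12.77, 20.88, 28.99]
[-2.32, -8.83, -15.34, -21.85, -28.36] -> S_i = -2.32 + -6.51*i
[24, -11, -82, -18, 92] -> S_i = Random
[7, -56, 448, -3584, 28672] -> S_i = 7*-8^i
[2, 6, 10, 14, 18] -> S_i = 2 + 4*i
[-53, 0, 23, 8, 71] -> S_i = Random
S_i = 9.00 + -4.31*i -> [9.0, 4.69, 0.38, -3.93, -8.24]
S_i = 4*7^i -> [4, 28, 196, 1372, 9604]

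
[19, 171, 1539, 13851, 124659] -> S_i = 19*9^i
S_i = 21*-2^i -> [21, -42, 84, -168, 336]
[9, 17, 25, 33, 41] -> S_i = 9 + 8*i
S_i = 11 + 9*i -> [11, 20, 29, 38, 47]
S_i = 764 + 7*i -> [764, 771, 778, 785, 792]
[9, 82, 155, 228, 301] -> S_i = 9 + 73*i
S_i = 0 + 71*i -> [0, 71, 142, 213, 284]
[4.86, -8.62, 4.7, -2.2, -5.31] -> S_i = Random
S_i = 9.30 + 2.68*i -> [9.3, 11.98, 14.66, 17.34, 20.02]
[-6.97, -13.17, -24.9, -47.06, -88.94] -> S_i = -6.97*1.89^i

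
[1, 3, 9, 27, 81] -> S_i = 1*3^i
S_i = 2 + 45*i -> [2, 47, 92, 137, 182]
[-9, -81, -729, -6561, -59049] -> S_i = -9*9^i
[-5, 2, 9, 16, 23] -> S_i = -5 + 7*i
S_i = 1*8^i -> [1, 8, 64, 512, 4096]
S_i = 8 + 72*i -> [8, 80, 152, 224, 296]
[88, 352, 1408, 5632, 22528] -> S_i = 88*4^i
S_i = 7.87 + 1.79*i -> [7.87, 9.66, 11.45, 13.24, 15.03]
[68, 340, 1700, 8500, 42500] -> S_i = 68*5^i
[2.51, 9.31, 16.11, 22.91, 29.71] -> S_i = 2.51 + 6.80*i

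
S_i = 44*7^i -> [44, 308, 2156, 15092, 105644]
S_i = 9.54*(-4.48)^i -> [9.54, -42.74, 191.47, -857.79, 3842.91]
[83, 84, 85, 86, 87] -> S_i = 83 + 1*i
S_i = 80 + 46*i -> [80, 126, 172, 218, 264]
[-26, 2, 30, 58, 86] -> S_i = -26 + 28*i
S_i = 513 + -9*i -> [513, 504, 495, 486, 477]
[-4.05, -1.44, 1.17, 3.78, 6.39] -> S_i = -4.05 + 2.61*i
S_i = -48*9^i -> [-48, -432, -3888, -34992, -314928]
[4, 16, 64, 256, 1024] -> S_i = 4*4^i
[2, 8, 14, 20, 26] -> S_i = 2 + 6*i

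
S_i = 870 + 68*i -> [870, 938, 1006, 1074, 1142]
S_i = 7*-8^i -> [7, -56, 448, -3584, 28672]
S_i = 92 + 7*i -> [92, 99, 106, 113, 120]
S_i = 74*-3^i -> [74, -222, 666, -1998, 5994]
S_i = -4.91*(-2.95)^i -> [-4.91, 14.48, -42.73, 126.05, -371.85]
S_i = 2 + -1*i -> [2, 1, 0, -1, -2]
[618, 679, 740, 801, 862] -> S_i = 618 + 61*i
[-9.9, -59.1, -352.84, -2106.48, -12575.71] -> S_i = -9.90*5.97^i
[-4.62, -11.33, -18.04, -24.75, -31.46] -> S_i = -4.62 + -6.71*i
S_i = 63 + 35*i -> [63, 98, 133, 168, 203]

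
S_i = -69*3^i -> [-69, -207, -621, -1863, -5589]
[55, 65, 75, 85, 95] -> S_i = 55 + 10*i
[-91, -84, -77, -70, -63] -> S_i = -91 + 7*i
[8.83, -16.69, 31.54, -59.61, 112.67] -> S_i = 8.83*(-1.89)^i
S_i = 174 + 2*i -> [174, 176, 178, 180, 182]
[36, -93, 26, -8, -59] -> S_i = Random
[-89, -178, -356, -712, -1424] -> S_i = -89*2^i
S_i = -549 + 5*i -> [-549, -544, -539, -534, -529]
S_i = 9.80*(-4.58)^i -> [9.8, -44.88, 205.57, -941.5, 4312.09]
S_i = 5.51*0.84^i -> [5.51, 4.63, 3.89, 3.27, 2.74]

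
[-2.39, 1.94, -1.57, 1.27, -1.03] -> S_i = -2.39*(-0.81)^i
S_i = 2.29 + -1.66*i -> [2.29, 0.63, -1.03, -2.69, -4.35]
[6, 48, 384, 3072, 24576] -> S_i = 6*8^i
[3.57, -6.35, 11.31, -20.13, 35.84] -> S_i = 3.57*(-1.78)^i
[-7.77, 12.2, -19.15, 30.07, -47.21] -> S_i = -7.77*(-1.57)^i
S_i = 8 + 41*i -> [8, 49, 90, 131, 172]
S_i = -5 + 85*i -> [-5, 80, 165, 250, 335]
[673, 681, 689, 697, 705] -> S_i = 673 + 8*i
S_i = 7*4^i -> [7, 28, 112, 448, 1792]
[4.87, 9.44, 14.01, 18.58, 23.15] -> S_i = 4.87 + 4.57*i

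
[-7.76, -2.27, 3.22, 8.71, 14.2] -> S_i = -7.76 + 5.49*i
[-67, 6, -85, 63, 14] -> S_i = Random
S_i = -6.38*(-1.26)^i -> [-6.38, 8.04, -10.13, 12.76, -16.08]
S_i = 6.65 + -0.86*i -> [6.65, 5.79, 4.93, 4.07, 3.21]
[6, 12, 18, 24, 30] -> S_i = 6 + 6*i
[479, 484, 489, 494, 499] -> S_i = 479 + 5*i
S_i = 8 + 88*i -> [8, 96, 184, 272, 360]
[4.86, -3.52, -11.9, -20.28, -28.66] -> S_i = 4.86 + -8.38*i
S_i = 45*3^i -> [45, 135, 405, 1215, 3645]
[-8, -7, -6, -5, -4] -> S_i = -8 + 1*i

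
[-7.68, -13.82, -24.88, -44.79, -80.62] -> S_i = -7.68*1.80^i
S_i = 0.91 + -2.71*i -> [0.91, -1.8, -4.51, -7.22, -9.93]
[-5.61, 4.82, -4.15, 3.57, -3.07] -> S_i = -5.61*(-0.86)^i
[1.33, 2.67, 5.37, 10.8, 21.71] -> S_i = 1.33*2.01^i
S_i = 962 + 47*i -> [962, 1009, 1056, 1103, 1150]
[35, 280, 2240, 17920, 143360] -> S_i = 35*8^i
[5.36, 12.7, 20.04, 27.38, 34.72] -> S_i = 5.36 + 7.34*i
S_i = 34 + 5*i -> [34, 39, 44, 49, 54]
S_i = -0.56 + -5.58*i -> [-0.56, -6.14, -11.72, -17.3, -22.88]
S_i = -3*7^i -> [-3, -21, -147, -1029, -7203]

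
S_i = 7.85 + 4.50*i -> [7.85, 12.35, 16.85, 21.35, 25.85]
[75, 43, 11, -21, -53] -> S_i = 75 + -32*i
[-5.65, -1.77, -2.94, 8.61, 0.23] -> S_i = Random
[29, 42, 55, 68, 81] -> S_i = 29 + 13*i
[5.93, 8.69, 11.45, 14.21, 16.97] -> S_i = 5.93 + 2.76*i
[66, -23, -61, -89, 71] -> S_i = Random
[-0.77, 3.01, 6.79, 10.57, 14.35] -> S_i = -0.77 + 3.78*i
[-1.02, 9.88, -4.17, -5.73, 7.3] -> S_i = Random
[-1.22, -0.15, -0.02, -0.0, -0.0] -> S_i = -1.22*0.12^i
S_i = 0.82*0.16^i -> [0.82, 0.13, 0.02, 0.0, 0.0]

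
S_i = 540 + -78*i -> [540, 462, 384, 306, 228]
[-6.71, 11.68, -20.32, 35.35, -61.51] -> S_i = -6.71*(-1.74)^i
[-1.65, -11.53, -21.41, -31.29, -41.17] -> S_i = -1.65 + -9.88*i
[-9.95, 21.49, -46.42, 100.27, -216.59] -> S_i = -9.95*(-2.16)^i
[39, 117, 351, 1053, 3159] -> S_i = 39*3^i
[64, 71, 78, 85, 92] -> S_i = 64 + 7*i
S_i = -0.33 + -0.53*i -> [-0.33, -0.86, -1.39, -1.92, -2.45]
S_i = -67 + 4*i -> [-67, -63, -59, -55, -51]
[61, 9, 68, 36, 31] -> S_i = Random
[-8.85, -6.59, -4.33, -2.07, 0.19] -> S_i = -8.85 + 2.26*i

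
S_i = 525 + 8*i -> [525, 533, 541, 549, 557]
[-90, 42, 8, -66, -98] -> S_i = Random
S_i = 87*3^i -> [87, 261, 783, 2349, 7047]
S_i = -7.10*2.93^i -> [-7.1, -20.8, -60.95, -178.59, -523.27]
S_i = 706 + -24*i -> [706, 682, 658, 634, 610]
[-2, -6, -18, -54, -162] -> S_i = -2*3^i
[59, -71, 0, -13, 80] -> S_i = Random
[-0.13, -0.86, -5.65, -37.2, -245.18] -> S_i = -0.13*6.59^i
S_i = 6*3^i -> [6, 18, 54, 162, 486]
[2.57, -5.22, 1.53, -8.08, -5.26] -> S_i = Random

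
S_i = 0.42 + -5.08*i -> [0.42, -4.66, -9.74, -14.82, -19.9]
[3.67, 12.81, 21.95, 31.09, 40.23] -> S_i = 3.67 + 9.14*i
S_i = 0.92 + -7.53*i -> [0.92, -6.61, -14.14, -21.67, -29.2]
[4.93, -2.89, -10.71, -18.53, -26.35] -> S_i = 4.93 + -7.82*i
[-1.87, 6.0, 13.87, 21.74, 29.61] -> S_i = -1.87 + 7.87*i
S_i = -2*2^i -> [-2, -4, -8, -16, -32]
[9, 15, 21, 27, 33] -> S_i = 9 + 6*i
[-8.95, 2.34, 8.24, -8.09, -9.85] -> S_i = Random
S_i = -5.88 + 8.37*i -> [-5.88, 2.49, 10.86, 19.23, 27.6]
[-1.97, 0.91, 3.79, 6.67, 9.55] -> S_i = -1.97 + 2.88*i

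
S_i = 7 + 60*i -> [7, 67, 127, 187, 247]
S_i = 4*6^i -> [4, 24, 144, 864, 5184]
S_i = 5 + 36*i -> [5, 41, 77, 113, 149]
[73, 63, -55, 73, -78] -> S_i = Random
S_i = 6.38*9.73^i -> [6.38, 62.08, 604.01, 5877.05, 57183.67]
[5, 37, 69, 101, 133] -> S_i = 5 + 32*i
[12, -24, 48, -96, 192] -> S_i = 12*-2^i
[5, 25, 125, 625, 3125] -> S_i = 5*5^i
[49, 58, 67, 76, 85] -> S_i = 49 + 9*i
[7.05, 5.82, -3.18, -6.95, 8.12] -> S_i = Random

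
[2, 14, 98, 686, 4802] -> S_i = 2*7^i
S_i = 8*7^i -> [8, 56, 392, 2744, 19208]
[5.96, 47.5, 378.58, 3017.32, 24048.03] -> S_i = 5.96*7.97^i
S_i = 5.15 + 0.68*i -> [5.15, 5.83, 6.51, 7.19, 7.87]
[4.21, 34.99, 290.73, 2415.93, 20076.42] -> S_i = 4.21*8.31^i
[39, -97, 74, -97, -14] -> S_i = Random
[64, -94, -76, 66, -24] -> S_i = Random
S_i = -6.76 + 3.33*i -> [-6.76, -3.43, -0.1, 3.23, 6.56]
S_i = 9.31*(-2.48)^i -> [9.31, -23.09, 57.26, -142.01, 352.17]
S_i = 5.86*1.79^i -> [5.86, 10.49, 18.78, 33.61, 60.16]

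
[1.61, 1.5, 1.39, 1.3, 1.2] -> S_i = 1.61*0.93^i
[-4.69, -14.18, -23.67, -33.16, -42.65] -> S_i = -4.69 + -9.49*i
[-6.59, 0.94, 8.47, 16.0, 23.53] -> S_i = -6.59 + 7.53*i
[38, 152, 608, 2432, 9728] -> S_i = 38*4^i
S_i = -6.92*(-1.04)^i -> [-6.92, 7.2, -7.48, 7.78, -8.1]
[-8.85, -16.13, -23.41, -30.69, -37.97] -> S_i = -8.85 + -7.28*i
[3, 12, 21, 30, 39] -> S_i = 3 + 9*i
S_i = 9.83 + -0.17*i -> [9.83, 9.66, 9.49, 9.32, 9.15]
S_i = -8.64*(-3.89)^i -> [-8.64, 33.61, -130.74, 508.58, -1978.39]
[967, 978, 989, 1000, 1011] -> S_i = 967 + 11*i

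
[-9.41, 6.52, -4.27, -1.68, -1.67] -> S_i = Random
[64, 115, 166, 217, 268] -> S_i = 64 + 51*i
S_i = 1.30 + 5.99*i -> [1.3, 7.29, 13.28, 19.27, 25.26]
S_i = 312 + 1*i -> [312, 313, 314, 315, 316]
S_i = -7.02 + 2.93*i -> [-7.02, -4.09, -1.16, 1.77, 4.7]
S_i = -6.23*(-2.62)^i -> [-6.23, 16.32, -42.77, 112.04, -293.56]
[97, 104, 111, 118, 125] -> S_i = 97 + 7*i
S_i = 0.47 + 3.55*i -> [0.47, 4.02, 7.57, 11.12, 14.67]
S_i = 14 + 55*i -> [14, 69, 124, 179, 234]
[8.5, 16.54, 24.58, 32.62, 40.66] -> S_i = 8.50 + 8.04*i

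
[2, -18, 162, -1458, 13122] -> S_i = 2*-9^i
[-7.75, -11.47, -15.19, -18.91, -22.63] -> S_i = -7.75 + -3.72*i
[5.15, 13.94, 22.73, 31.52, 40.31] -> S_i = 5.15 + 8.79*i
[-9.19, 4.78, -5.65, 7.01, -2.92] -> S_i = Random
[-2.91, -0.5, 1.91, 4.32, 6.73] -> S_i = -2.91 + 2.41*i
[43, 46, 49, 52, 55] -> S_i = 43 + 3*i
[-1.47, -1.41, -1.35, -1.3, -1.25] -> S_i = -1.47*0.96^i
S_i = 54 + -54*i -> [54, 0, -54, -108, -162]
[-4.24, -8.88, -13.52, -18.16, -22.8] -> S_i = -4.24 + -4.64*i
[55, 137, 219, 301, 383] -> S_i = 55 + 82*i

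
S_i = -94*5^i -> [-94, -470, -2350, -11750, -58750]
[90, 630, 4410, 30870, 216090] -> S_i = 90*7^i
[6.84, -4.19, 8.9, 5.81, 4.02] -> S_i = Random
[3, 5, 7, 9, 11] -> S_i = 3 + 2*i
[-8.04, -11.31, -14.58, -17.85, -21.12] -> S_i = -8.04 + -3.27*i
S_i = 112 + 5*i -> [112, 117, 122, 127, 132]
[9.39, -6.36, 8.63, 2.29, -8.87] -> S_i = Random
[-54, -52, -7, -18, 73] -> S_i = Random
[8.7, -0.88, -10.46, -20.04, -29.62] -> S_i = 8.70 + -9.58*i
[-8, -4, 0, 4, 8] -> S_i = -8 + 4*i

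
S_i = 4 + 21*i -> [4, 25, 46, 67, 88]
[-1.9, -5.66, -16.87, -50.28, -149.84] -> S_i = -1.90*2.98^i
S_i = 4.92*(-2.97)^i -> [4.92, -14.61, 43.4, -128.89, 382.82]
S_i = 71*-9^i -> [71, -639, 5751, -51759, 465831]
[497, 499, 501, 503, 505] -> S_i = 497 + 2*i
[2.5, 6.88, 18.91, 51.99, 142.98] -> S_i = 2.50*2.75^i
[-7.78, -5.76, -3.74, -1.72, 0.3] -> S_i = -7.78 + 2.02*i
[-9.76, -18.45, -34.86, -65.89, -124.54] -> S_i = -9.76*1.89^i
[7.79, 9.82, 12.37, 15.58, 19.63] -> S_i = 7.79*1.26^i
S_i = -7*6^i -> [-7, -42, -252, -1512, -9072]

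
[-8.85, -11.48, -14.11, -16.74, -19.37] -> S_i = -8.85 + -2.63*i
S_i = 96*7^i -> [96, 672, 4704, 32928, 230496]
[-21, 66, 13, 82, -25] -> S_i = Random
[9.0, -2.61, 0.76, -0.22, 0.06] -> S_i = 9.00*(-0.29)^i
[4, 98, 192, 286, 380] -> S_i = 4 + 94*i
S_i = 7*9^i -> [7, 63, 567, 5103, 45927]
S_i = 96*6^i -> [96, 576, 3456, 20736, 124416]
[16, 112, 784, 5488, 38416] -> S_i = 16*7^i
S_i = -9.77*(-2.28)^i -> [-9.77, 22.28, -50.79, 115.8, -264.02]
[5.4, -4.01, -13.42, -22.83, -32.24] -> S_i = 5.40 + -9.41*i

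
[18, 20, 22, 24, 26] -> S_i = 18 + 2*i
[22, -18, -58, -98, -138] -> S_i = 22 + -40*i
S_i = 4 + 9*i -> [4, 13, 22, 31, 40]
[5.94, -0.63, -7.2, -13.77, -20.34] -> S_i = 5.94 + -6.57*i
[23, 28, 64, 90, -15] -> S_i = Random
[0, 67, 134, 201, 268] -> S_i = 0 + 67*i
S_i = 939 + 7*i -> [939, 946, 953, 960, 967]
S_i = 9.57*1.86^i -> [9.57, 17.8, 33.11, 61.58, 114.54]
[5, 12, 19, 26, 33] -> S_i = 5 + 7*i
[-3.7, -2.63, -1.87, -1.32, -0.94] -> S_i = -3.70*0.71^i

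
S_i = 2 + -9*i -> [2, -7, -16, -25, -34]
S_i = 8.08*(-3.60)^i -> [8.08, -29.09, 104.72, -376.98, 1357.13]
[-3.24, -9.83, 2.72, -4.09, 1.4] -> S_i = Random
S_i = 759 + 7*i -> [759, 766, 773, 780, 787]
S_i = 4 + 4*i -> [4, 8, 12, 16, 20]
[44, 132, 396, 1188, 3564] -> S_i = 44*3^i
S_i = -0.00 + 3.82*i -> [0.0, 3.82, 7.64, 11.46, 15.28]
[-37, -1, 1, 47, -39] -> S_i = Random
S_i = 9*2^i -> [9, 18, 36, 72, 144]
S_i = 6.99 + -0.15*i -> [6.99, 6.84, 6.69, 6.54, 6.39]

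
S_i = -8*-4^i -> [-8, 32, -128, 512, -2048]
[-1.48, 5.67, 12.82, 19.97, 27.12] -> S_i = -1.48 + 7.15*i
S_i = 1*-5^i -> [1, -5, 25, -125, 625]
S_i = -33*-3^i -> [-33, 99, -297, 891, -2673]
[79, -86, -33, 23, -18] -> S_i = Random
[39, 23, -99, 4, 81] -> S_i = Random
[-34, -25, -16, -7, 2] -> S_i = -34 + 9*i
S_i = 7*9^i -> [7, 63, 567, 5103, 45927]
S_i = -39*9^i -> [-39, -351, -3159, -28431, -255879]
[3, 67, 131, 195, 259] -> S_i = 3 + 64*i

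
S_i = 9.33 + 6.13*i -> [9.33, 15.46, 21.59, 27.72, 33.85]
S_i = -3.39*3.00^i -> [-3.39, -10.17, -30.51, -91.53, -274.59]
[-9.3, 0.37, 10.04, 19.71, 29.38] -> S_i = -9.30 + 9.67*i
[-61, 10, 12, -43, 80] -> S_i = Random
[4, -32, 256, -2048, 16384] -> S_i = 4*-8^i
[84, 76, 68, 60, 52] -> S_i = 84 + -8*i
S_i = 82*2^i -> [82, 164, 328, 656, 1312]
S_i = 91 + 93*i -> [91, 184, 277, 370, 463]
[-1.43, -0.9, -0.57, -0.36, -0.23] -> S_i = -1.43*0.63^i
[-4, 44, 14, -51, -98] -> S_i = Random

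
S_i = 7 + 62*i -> [7, 69, 131, 193, 255]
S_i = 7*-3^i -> [7, -21, 63, -189, 567]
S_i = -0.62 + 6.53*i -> [-0.62, 5.91, 12.44, 18.97, 25.5]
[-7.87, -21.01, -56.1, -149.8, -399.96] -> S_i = -7.87*2.67^i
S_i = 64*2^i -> [64, 128, 256, 512, 1024]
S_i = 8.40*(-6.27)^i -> [8.4, -52.67, 330.23, -2070.53, 12982.23]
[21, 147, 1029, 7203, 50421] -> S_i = 21*7^i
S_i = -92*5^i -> [-92, -460, -2300, -11500, -57500]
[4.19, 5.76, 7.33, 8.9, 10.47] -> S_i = 4.19 + 1.57*i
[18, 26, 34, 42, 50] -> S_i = 18 + 8*i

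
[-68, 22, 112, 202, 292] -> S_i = -68 + 90*i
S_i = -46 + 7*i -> [-46, -39, -32, -25, -18]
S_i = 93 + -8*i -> [93, 85, 77, 69, 61]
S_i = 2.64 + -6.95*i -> [2.64, -4.31, -11.26, -18.21, -25.16]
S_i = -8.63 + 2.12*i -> [-8.63, -6.51, -4.39, -2.27, -0.15]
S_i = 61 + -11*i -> [61, 50, 39, 28, 17]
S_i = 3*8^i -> [3, 24, 192, 1536, 12288]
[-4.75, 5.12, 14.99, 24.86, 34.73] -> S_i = -4.75 + 9.87*i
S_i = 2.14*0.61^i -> [2.14, 1.31, 0.8, 0.49, 0.3]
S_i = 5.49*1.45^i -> [5.49, 7.96, 11.54, 16.74, 24.27]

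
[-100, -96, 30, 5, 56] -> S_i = Random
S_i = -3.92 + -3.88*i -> [-3.92, -7.8, -11.68, -15.56, -19.44]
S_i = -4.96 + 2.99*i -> [-4.96, -1.97, 1.02, 4.01, 7.0]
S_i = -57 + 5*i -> [-57, -52, -47, -42, -37]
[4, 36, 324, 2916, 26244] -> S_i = 4*9^i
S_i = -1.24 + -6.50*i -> [-1.24, -7.74, -14.24, -20.74, -27.24]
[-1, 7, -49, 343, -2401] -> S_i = -1*-7^i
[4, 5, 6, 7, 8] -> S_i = 4 + 1*i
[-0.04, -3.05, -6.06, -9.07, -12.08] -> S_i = -0.04 + -3.01*i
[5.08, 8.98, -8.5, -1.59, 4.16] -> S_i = Random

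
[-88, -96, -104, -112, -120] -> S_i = -88 + -8*i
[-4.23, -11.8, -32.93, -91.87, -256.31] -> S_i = -4.23*2.79^i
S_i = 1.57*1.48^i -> [1.57, 2.32, 3.44, 5.09, 7.53]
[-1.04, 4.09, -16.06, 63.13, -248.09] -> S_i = -1.04*(-3.93)^i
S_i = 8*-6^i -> [8, -48, 288, -1728, 10368]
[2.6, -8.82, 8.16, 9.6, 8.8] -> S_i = Random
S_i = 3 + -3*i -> [3, 0, -3, -6, -9]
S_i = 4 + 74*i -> [4, 78, 152, 226, 300]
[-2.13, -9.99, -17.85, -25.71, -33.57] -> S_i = -2.13 + -7.86*i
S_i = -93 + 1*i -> [-93, -92, -91, -90, -89]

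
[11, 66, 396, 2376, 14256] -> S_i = 11*6^i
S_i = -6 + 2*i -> [-6, -4, -2, 0, 2]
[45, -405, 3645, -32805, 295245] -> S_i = 45*-9^i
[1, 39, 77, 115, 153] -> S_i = 1 + 38*i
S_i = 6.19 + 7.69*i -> [6.19, 13.88, 21.57, 29.26, 36.95]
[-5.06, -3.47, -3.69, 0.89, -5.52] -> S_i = Random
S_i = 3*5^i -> [3, 15, 75, 375, 1875]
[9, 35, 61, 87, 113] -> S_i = 9 + 26*i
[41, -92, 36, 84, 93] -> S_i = Random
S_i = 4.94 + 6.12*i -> [4.94, 11.06, 17.18, 23.3, 29.42]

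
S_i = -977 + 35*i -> [-977, -942, -907, -872, -837]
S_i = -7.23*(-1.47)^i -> [-7.23, 10.63, -15.62, 22.97, -33.76]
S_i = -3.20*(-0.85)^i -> [-3.2, 2.72, -2.31, 1.97, -1.67]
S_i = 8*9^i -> [8, 72, 648, 5832, 52488]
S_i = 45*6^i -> [45, 270, 1620, 9720, 58320]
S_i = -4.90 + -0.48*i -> [-4.9, -5.38, -5.86, -6.34, -6.82]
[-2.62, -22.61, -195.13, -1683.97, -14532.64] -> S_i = -2.62*8.63^i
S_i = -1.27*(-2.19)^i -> [-1.27, 2.78, -6.09, 13.34, -29.21]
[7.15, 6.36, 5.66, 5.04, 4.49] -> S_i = 7.15*0.89^i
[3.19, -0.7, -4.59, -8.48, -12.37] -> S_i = 3.19 + -3.89*i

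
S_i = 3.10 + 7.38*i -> [3.1, 10.48, 17.86, 25.24, 32.62]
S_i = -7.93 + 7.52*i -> [-7.93, -0.41, 7.11, 14.63, 22.15]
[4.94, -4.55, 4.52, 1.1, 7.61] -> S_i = Random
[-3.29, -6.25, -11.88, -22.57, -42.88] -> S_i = -3.29*1.90^i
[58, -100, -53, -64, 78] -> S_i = Random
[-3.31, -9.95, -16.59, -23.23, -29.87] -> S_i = -3.31 + -6.64*i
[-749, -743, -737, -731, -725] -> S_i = -749 + 6*i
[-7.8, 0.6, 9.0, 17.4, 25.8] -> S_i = -7.80 + 8.40*i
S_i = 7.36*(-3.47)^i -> [7.36, -25.54, 88.62, -307.51, 1067.08]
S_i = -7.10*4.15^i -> [-7.1, -29.46, -122.28, -507.46, -2105.96]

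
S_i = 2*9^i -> [2, 18, 162, 1458, 13122]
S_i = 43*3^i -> [43, 129, 387, 1161, 3483]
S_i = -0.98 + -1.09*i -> [-0.98, -2.07, -3.16, -4.25, -5.34]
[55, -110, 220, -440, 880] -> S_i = 55*-2^i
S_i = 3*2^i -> [3, 6, 12, 24, 48]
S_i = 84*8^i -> [84, 672, 5376, 43008, 344064]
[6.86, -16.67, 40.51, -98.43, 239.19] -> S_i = 6.86*(-2.43)^i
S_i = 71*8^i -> [71, 568, 4544, 36352, 290816]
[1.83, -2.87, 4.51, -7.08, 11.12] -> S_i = 1.83*(-1.57)^i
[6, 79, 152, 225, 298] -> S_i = 6 + 73*i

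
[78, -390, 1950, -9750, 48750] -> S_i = 78*-5^i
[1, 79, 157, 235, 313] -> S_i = 1 + 78*i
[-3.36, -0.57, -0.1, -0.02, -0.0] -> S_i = -3.36*0.17^i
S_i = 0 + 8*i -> [0, 8, 16, 24, 32]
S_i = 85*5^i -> [85, 425, 2125, 10625, 53125]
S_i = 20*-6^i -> [20, -120, 720, -4320, 25920]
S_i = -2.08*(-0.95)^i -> [-2.08, 1.98, -1.88, 1.78, -1.69]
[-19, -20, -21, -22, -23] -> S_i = -19 + -1*i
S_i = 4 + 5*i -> [4, 9, 14, 19, 24]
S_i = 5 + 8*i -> [5, 13, 21, 29, 37]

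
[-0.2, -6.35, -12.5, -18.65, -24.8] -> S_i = -0.20 + -6.15*i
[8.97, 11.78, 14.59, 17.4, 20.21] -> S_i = 8.97 + 2.81*i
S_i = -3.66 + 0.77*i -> [-3.66, -2.89, -2.12, -1.35, -0.58]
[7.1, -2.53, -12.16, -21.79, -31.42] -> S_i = 7.10 + -9.63*i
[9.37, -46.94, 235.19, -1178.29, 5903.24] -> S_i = 9.37*(-5.01)^i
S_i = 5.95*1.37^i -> [5.95, 8.15, 11.17, 15.3, 20.96]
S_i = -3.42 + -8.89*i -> [-3.42, -12.31, -21.2, -30.09, -38.98]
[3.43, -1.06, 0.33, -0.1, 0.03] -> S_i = 3.43*(-0.31)^i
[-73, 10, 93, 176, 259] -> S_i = -73 + 83*i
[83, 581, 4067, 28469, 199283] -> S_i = 83*7^i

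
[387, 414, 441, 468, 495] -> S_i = 387 + 27*i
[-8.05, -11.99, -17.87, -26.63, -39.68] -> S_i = -8.05*1.49^i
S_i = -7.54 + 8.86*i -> [-7.54, 1.32, 10.18, 19.04, 27.9]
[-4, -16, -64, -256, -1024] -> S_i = -4*4^i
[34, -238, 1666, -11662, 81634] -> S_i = 34*-7^i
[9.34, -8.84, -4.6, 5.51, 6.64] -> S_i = Random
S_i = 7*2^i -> [7, 14, 28, 56, 112]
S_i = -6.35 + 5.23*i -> [-6.35, -1.12, 4.11, 9.34, 14.57]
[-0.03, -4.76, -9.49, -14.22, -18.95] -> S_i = -0.03 + -4.73*i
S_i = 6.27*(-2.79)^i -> [6.27, -17.49, 48.81, -136.17, 379.91]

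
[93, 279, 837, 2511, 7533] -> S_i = 93*3^i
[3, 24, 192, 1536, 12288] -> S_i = 3*8^i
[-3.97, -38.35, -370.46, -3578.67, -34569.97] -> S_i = -3.97*9.66^i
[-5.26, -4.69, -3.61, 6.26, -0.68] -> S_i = Random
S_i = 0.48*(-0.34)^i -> [0.48, -0.16, 0.06, -0.02, 0.01]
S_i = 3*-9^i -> [3, -27, 243, -2187, 19683]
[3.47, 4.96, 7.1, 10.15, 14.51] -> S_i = 3.47*1.43^i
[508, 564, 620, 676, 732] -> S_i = 508 + 56*i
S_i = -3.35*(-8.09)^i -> [-3.35, 27.1, -219.25, 1773.74, -14349.57]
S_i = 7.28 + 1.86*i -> [7.28, 9.14, 11.0, 12.86, 14.72]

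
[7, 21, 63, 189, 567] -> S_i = 7*3^i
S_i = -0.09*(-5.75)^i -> [-0.09, 0.52, -2.98, 17.11, -98.38]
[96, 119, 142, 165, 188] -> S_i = 96 + 23*i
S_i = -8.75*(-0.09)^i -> [-8.75, 0.79, -0.07, 0.01, -0.0]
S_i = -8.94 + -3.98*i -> [-8.94, -12.92, -16.9, -20.88, -24.86]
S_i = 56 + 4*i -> [56, 60, 64, 68, 72]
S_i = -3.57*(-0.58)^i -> [-3.57, 2.07, -1.2, 0.7, -0.4]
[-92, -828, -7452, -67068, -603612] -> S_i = -92*9^i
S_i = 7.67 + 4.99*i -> [7.67, 12.66, 17.65, 22.64, 27.63]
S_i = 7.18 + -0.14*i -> [7.18, 7.04, 6.9, 6.76, 6.62]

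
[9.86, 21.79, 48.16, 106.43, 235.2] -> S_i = 9.86*2.21^i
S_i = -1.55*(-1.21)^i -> [-1.55, 1.88, -2.27, 2.75, -3.32]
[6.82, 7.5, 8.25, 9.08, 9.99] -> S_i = 6.82*1.10^i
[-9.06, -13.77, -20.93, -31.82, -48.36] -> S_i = -9.06*1.52^i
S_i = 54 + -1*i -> [54, 53, 52, 51, 50]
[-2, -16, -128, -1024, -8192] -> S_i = -2*8^i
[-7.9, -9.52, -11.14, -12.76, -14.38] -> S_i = -7.90 + -1.62*i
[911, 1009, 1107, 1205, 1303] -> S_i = 911 + 98*i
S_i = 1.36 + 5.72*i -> [1.36, 7.08, 12.8, 18.52, 24.24]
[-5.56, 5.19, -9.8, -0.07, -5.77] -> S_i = Random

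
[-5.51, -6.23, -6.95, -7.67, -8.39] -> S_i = -5.51 + -0.72*i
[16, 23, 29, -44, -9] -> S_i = Random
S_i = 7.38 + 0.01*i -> [7.38, 7.39, 7.4, 7.41, 7.42]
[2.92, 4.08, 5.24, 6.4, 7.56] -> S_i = 2.92 + 1.16*i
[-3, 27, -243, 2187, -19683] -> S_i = -3*-9^i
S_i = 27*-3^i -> [27, -81, 243, -729, 2187]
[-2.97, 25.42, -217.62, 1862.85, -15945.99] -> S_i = -2.97*(-8.56)^i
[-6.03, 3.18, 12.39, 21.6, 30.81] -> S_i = -6.03 + 9.21*i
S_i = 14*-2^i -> [14, -28, 56, -112, 224]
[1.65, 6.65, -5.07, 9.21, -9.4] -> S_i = Random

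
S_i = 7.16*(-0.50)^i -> [7.16, -3.58, 1.79, -0.9, 0.45]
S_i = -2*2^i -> [-2, -4, -8, -16, -32]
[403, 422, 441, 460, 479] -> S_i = 403 + 19*i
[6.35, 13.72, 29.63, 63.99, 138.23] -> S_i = 6.35*2.16^i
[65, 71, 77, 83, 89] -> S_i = 65 + 6*i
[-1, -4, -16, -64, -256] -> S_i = -1*4^i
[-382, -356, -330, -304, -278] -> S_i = -382 + 26*i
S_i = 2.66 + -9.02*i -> [2.66, -6.36, -15.38, -24.4, -33.42]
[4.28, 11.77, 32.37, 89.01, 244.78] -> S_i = 4.28*2.75^i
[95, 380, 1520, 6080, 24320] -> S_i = 95*4^i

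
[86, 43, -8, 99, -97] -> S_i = Random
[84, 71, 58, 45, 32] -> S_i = 84 + -13*i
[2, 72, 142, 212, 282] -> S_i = 2 + 70*i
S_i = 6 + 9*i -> [6, 15, 24, 33, 42]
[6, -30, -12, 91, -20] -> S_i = Random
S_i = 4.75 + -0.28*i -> [4.75, 4.47, 4.19, 3.91, 3.63]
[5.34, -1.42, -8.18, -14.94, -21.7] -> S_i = 5.34 + -6.76*i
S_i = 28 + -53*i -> [28, -25, -78, -131, -184]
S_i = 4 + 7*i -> [4, 11, 18, 25, 32]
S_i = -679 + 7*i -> [-679, -672, -665, -658, -651]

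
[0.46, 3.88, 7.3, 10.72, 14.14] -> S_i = 0.46 + 3.42*i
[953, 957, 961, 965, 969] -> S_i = 953 + 4*i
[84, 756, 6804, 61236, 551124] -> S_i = 84*9^i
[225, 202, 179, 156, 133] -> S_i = 225 + -23*i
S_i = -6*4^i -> [-6, -24, -96, -384, -1536]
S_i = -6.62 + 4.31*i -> [-6.62, -2.31, 2.0, 6.31, 10.62]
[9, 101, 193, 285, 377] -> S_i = 9 + 92*i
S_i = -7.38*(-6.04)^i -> [-7.38, 44.58, -269.23, 1626.17, -9822.09]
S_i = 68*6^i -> [68, 408, 2448, 14688, 88128]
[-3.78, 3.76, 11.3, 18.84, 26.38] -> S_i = -3.78 + 7.54*i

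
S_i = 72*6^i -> [72, 432, 2592, 15552, 93312]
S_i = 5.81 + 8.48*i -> [5.81, 14.29, 22.77, 31.25, 39.73]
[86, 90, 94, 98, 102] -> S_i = 86 + 4*i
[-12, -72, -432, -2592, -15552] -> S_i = -12*6^i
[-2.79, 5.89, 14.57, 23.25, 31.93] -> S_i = -2.79 + 8.68*i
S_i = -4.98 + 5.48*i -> [-4.98, 0.5, 5.98, 11.46, 16.94]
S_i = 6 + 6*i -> [6, 12, 18, 24, 30]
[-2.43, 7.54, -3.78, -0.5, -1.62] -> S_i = Random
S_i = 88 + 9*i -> [88, 97, 106, 115, 124]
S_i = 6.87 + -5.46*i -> [6.87, 1.41, -4.05, -9.51, -14.97]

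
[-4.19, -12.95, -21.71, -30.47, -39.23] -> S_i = -4.19 + -8.76*i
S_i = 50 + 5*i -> [50, 55, 60, 65, 70]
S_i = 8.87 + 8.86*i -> [8.87, 17.73, 26.59, 35.45, 44.31]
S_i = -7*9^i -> [-7, -63, -567, -5103, -45927]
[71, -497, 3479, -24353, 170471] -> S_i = 71*-7^i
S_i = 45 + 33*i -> [45, 78, 111, 144, 177]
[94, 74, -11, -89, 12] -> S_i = Random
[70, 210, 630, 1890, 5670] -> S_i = 70*3^i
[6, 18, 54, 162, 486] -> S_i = 6*3^i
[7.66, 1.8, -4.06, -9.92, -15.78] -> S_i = 7.66 + -5.86*i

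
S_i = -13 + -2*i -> [-13, -15, -17, -19, -21]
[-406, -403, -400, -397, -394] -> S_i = -406 + 3*i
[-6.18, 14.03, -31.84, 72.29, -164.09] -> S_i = -6.18*(-2.27)^i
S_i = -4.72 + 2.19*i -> [-4.72, -2.53, -0.34, 1.85, 4.04]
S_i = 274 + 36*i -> [274, 310, 346, 382, 418]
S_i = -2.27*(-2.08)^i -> [-2.27, 4.72, -9.82, 20.43, -42.49]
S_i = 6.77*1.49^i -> [6.77, 10.09, 15.03, 22.39, 33.37]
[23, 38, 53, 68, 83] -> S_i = 23 + 15*i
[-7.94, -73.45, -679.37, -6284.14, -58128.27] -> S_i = -7.94*9.25^i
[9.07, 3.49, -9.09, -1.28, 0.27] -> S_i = Random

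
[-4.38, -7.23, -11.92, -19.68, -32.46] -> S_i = -4.38*1.65^i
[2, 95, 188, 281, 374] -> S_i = 2 + 93*i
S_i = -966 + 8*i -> [-966, -958, -950, -942, -934]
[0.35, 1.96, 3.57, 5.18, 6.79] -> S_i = 0.35 + 1.61*i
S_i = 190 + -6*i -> [190, 184, 178, 172, 166]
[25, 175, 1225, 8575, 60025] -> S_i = 25*7^i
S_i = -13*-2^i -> [-13, 26, -52, 104, -208]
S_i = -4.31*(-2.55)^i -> [-4.31, 10.99, -28.03, 71.47, -182.24]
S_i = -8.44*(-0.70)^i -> [-8.44, 5.91, -4.14, 2.89, -2.03]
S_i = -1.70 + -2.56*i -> [-1.7, -4.26, -6.82, -9.38, -11.94]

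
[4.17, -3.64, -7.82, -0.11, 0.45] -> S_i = Random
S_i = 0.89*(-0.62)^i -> [0.89, -0.55, 0.34, -0.21, 0.13]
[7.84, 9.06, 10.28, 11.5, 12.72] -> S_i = 7.84 + 1.22*i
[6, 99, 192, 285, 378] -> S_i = 6 + 93*i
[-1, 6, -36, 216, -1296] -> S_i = -1*-6^i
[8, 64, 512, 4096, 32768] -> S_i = 8*8^i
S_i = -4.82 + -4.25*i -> [-4.82, -9.07, -13.32, -17.57, -21.82]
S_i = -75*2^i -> [-75, -150, -300, -600, -1200]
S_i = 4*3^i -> [4, 12, 36, 108, 324]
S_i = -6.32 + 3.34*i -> [-6.32, -2.98, 0.36, 3.7, 7.04]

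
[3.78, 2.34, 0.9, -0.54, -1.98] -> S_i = 3.78 + -1.44*i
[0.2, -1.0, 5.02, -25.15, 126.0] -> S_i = 0.20*(-5.01)^i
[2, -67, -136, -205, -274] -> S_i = 2 + -69*i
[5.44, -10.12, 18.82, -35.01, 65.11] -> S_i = 5.44*(-1.86)^i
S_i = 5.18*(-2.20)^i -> [5.18, -11.4, 25.07, -55.16, 121.34]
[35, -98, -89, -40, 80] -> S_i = Random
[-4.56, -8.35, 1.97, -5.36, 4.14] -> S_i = Random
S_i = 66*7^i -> [66, 462, 3234, 22638, 158466]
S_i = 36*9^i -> [36, 324, 2916, 26244, 236196]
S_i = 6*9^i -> [6, 54, 486, 4374, 39366]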